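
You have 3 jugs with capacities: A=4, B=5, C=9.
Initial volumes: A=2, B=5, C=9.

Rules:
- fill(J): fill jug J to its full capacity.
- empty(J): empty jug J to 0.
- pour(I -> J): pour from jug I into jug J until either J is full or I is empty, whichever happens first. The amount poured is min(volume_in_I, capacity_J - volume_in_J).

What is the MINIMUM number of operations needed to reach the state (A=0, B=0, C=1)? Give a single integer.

Answer: 5

Derivation:
BFS from (A=2, B=5, C=9). One shortest path:
  1. empty(A) -> (A=0 B=5 C=9)
  2. empty(C) -> (A=0 B=5 C=0)
  3. pour(B -> A) -> (A=4 B=1 C=0)
  4. empty(A) -> (A=0 B=1 C=0)
  5. pour(B -> C) -> (A=0 B=0 C=1)
Reached target in 5 moves.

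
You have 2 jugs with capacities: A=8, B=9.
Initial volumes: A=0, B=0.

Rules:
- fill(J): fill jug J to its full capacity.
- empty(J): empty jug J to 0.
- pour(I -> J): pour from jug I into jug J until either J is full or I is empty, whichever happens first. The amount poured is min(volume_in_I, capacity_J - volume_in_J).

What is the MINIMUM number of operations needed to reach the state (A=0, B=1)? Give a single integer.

Answer: 3

Derivation:
BFS from (A=0, B=0). One shortest path:
  1. fill(B) -> (A=0 B=9)
  2. pour(B -> A) -> (A=8 B=1)
  3. empty(A) -> (A=0 B=1)
Reached target in 3 moves.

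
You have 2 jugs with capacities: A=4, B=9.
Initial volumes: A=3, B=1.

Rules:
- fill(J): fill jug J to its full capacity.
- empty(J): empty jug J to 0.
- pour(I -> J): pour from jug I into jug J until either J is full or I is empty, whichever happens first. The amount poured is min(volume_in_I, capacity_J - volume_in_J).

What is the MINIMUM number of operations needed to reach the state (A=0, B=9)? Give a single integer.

BFS from (A=3, B=1). One shortest path:
  1. empty(A) -> (A=0 B=1)
  2. fill(B) -> (A=0 B=9)
Reached target in 2 moves.

Answer: 2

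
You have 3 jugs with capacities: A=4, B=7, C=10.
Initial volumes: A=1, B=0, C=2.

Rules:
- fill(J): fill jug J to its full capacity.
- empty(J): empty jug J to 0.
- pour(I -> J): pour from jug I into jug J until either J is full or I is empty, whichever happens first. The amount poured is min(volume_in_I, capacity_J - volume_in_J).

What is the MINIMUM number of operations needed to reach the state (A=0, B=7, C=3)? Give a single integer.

BFS from (A=1, B=0, C=2). One shortest path:
  1. fill(B) -> (A=1 B=7 C=2)
  2. pour(A -> C) -> (A=0 B=7 C=3)
Reached target in 2 moves.

Answer: 2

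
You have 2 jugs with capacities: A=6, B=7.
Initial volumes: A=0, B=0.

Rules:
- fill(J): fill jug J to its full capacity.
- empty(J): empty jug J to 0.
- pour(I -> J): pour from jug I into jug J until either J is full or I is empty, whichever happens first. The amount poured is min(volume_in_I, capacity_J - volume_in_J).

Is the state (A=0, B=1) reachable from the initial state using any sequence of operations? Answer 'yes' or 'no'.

BFS from (A=0, B=0):
  1. fill(B) -> (A=0 B=7)
  2. pour(B -> A) -> (A=6 B=1)
  3. empty(A) -> (A=0 B=1)
Target reached → yes.

Answer: yes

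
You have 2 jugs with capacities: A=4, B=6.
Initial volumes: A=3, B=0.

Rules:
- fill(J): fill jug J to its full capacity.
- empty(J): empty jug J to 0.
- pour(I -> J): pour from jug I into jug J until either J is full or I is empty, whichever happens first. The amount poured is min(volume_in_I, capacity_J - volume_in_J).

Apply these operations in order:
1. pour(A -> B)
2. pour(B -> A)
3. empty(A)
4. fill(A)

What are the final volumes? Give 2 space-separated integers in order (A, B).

Step 1: pour(A -> B) -> (A=0 B=3)
Step 2: pour(B -> A) -> (A=3 B=0)
Step 3: empty(A) -> (A=0 B=0)
Step 4: fill(A) -> (A=4 B=0)

Answer: 4 0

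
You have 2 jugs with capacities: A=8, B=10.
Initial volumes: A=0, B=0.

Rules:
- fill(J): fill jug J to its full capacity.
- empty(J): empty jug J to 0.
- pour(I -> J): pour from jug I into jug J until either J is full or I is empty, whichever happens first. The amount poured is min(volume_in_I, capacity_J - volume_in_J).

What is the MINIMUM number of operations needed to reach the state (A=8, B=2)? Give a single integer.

Answer: 2

Derivation:
BFS from (A=0, B=0). One shortest path:
  1. fill(B) -> (A=0 B=10)
  2. pour(B -> A) -> (A=8 B=2)
Reached target in 2 moves.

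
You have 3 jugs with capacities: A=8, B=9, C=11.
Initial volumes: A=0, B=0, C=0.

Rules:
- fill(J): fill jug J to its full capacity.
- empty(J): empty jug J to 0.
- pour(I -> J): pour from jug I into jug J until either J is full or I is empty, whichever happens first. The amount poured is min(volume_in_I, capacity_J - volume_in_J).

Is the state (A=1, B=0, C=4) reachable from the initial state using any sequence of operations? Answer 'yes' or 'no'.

Answer: yes

Derivation:
BFS from (A=0, B=0, C=0):
  1. fill(C) -> (A=0 B=0 C=11)
  2. pour(C -> B) -> (A=0 B=9 C=2)
  3. empty(B) -> (A=0 B=0 C=2)
  4. pour(C -> B) -> (A=0 B=2 C=0)
  5. fill(C) -> (A=0 B=2 C=11)
  6. pour(C -> B) -> (A=0 B=9 C=4)
  7. pour(B -> A) -> (A=8 B=1 C=4)
  8. empty(A) -> (A=0 B=1 C=4)
  9. pour(B -> A) -> (A=1 B=0 C=4)
Target reached → yes.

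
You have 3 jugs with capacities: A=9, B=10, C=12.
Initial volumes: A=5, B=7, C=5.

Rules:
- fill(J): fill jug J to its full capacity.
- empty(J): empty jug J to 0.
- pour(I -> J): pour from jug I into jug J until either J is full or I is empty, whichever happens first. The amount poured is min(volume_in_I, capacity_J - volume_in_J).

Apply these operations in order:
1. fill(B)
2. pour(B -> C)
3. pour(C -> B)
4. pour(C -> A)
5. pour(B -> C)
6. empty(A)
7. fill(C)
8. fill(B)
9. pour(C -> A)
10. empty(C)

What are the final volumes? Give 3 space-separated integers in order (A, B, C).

Step 1: fill(B) -> (A=5 B=10 C=5)
Step 2: pour(B -> C) -> (A=5 B=3 C=12)
Step 3: pour(C -> B) -> (A=5 B=10 C=5)
Step 4: pour(C -> A) -> (A=9 B=10 C=1)
Step 5: pour(B -> C) -> (A=9 B=0 C=11)
Step 6: empty(A) -> (A=0 B=0 C=11)
Step 7: fill(C) -> (A=0 B=0 C=12)
Step 8: fill(B) -> (A=0 B=10 C=12)
Step 9: pour(C -> A) -> (A=9 B=10 C=3)
Step 10: empty(C) -> (A=9 B=10 C=0)

Answer: 9 10 0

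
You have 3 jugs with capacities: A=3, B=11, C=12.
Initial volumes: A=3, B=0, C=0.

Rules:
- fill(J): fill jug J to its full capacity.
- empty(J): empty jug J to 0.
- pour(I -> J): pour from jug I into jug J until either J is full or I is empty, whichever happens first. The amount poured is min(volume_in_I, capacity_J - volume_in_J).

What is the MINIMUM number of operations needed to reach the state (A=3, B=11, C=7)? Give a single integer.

BFS from (A=3, B=0, C=0). One shortest path:
  1. fill(C) -> (A=3 B=0 C=12)
  2. pour(A -> B) -> (A=0 B=3 C=12)
  3. fill(A) -> (A=3 B=3 C=12)
  4. pour(A -> B) -> (A=0 B=6 C=12)
  5. fill(A) -> (A=3 B=6 C=12)
  6. pour(C -> B) -> (A=3 B=11 C=7)
Reached target in 6 moves.

Answer: 6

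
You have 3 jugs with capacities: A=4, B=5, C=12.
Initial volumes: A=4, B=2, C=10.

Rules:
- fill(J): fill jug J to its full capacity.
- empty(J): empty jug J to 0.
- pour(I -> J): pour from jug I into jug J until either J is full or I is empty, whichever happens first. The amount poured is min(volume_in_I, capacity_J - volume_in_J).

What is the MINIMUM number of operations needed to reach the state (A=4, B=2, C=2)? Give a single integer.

BFS from (A=4, B=2, C=10). One shortest path:
  1. empty(A) -> (A=0 B=2 C=10)
  2. pour(C -> A) -> (A=4 B=2 C=6)
  3. empty(A) -> (A=0 B=2 C=6)
  4. pour(C -> A) -> (A=4 B=2 C=2)
Reached target in 4 moves.

Answer: 4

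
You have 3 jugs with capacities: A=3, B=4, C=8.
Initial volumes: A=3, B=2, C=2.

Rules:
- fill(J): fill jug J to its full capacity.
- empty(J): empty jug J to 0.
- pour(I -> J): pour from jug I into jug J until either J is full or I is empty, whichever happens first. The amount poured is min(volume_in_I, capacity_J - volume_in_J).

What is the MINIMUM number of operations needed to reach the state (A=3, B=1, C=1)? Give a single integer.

Answer: 4

Derivation:
BFS from (A=3, B=2, C=2). One shortest path:
  1. empty(B) -> (A=3 B=0 C=2)
  2. pour(A -> B) -> (A=0 B=3 C=2)
  3. pour(C -> B) -> (A=0 B=4 C=1)
  4. pour(B -> A) -> (A=3 B=1 C=1)
Reached target in 4 moves.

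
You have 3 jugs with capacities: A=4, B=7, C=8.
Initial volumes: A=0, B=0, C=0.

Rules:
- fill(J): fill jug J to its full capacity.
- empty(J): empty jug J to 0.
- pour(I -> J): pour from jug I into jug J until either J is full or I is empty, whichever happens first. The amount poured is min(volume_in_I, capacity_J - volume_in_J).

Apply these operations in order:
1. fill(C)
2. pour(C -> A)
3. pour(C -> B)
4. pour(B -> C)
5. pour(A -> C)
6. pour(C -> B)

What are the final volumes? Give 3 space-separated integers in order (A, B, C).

Step 1: fill(C) -> (A=0 B=0 C=8)
Step 2: pour(C -> A) -> (A=4 B=0 C=4)
Step 3: pour(C -> B) -> (A=4 B=4 C=0)
Step 4: pour(B -> C) -> (A=4 B=0 C=4)
Step 5: pour(A -> C) -> (A=0 B=0 C=8)
Step 6: pour(C -> B) -> (A=0 B=7 C=1)

Answer: 0 7 1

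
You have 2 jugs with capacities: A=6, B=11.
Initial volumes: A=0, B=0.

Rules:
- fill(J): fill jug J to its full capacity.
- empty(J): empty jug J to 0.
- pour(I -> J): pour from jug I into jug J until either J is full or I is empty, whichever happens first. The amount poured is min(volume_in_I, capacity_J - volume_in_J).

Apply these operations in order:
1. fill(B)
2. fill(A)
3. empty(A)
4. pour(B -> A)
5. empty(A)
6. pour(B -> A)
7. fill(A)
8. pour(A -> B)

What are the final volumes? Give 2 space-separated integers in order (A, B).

Step 1: fill(B) -> (A=0 B=11)
Step 2: fill(A) -> (A=6 B=11)
Step 3: empty(A) -> (A=0 B=11)
Step 4: pour(B -> A) -> (A=6 B=5)
Step 5: empty(A) -> (A=0 B=5)
Step 6: pour(B -> A) -> (A=5 B=0)
Step 7: fill(A) -> (A=6 B=0)
Step 8: pour(A -> B) -> (A=0 B=6)

Answer: 0 6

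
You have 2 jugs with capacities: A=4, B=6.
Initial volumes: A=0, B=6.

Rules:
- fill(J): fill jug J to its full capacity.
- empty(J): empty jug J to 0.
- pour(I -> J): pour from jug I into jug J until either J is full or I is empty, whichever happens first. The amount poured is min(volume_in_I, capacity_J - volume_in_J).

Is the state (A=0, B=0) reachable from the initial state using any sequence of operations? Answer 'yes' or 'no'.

BFS from (A=0, B=6):
  1. empty(B) -> (A=0 B=0)
Target reached → yes.

Answer: yes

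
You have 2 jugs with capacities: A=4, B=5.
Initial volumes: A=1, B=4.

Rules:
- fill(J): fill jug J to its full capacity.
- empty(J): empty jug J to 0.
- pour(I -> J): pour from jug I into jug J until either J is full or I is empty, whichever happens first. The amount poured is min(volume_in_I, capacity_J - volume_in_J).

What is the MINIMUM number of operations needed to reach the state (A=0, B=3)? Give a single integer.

BFS from (A=1, B=4). One shortest path:
  1. fill(A) -> (A=4 B=4)
  2. pour(A -> B) -> (A=3 B=5)
  3. empty(B) -> (A=3 B=0)
  4. pour(A -> B) -> (A=0 B=3)
Reached target in 4 moves.

Answer: 4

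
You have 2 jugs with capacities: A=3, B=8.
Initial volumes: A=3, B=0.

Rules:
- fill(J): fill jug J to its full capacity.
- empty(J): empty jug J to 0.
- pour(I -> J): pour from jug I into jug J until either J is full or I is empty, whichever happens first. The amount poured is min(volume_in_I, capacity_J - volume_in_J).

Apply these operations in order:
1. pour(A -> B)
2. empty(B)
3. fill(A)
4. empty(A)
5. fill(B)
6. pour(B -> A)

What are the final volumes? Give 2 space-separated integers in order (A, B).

Answer: 3 5

Derivation:
Step 1: pour(A -> B) -> (A=0 B=3)
Step 2: empty(B) -> (A=0 B=0)
Step 3: fill(A) -> (A=3 B=0)
Step 4: empty(A) -> (A=0 B=0)
Step 5: fill(B) -> (A=0 B=8)
Step 6: pour(B -> A) -> (A=3 B=5)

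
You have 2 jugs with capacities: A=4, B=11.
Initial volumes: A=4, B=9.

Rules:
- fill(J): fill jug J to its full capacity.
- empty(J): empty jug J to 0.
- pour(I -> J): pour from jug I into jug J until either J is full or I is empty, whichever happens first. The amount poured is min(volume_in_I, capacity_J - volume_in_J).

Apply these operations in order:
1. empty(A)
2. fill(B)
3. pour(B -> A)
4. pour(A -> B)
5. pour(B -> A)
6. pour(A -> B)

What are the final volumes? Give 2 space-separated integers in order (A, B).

Step 1: empty(A) -> (A=0 B=9)
Step 2: fill(B) -> (A=0 B=11)
Step 3: pour(B -> A) -> (A=4 B=7)
Step 4: pour(A -> B) -> (A=0 B=11)
Step 5: pour(B -> A) -> (A=4 B=7)
Step 6: pour(A -> B) -> (A=0 B=11)

Answer: 0 11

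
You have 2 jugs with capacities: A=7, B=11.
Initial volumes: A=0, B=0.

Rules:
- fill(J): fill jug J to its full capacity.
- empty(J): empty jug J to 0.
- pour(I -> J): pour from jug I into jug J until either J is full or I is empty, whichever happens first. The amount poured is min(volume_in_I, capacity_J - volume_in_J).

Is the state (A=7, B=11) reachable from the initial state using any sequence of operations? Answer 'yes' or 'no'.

Answer: yes

Derivation:
BFS from (A=0, B=0):
  1. fill(A) -> (A=7 B=0)
  2. fill(B) -> (A=7 B=11)
Target reached → yes.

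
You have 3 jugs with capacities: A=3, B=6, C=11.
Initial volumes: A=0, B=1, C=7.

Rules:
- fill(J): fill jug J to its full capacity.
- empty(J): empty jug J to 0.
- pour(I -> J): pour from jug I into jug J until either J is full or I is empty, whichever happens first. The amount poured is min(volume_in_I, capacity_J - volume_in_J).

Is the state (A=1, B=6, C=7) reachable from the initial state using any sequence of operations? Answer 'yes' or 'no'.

Answer: yes

Derivation:
BFS from (A=0, B=1, C=7):
  1. pour(B -> A) -> (A=1 B=0 C=7)
  2. fill(B) -> (A=1 B=6 C=7)
Target reached → yes.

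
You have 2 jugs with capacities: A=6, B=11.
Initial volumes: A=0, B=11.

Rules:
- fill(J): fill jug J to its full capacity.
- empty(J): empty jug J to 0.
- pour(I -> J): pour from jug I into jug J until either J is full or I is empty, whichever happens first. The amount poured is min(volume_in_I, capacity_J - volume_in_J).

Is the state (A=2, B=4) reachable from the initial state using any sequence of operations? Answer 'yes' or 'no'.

BFS explored all 34 reachable states.
Reachable set includes: (0,0), (0,1), (0,2), (0,3), (0,4), (0,5), (0,6), (0,7), (0,8), (0,9), (0,10), (0,11) ...
Target (A=2, B=4) not in reachable set → no.

Answer: no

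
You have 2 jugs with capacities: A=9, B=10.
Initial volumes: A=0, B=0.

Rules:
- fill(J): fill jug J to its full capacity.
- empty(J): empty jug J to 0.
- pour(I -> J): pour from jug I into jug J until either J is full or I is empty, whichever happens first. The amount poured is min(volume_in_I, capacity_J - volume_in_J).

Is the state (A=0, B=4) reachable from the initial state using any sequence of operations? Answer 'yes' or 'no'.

BFS from (A=0, B=0):
  1. fill(B) -> (A=0 B=10)
  2. pour(B -> A) -> (A=9 B=1)
  3. empty(A) -> (A=0 B=1)
  4. pour(B -> A) -> (A=1 B=0)
  5. fill(B) -> (A=1 B=10)
  6. pour(B -> A) -> (A=9 B=2)
  7. empty(A) -> (A=0 B=2)
  8. pour(B -> A) -> (A=2 B=0)
  9. fill(B) -> (A=2 B=10)
  10. pour(B -> A) -> (A=9 B=3)
  11. empty(A) -> (A=0 B=3)
  12. pour(B -> A) -> (A=3 B=0)
  13. fill(B) -> (A=3 B=10)
  14. pour(B -> A) -> (A=9 B=4)
  15. empty(A) -> (A=0 B=4)
Target reached → yes.

Answer: yes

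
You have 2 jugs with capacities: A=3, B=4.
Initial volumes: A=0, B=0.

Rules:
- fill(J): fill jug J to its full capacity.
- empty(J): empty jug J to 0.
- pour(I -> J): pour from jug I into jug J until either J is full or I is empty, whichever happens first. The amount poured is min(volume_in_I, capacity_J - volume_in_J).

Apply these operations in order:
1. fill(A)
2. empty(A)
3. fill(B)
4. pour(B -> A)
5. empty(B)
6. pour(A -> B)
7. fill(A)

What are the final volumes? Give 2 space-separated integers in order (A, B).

Answer: 3 3

Derivation:
Step 1: fill(A) -> (A=3 B=0)
Step 2: empty(A) -> (A=0 B=0)
Step 3: fill(B) -> (A=0 B=4)
Step 4: pour(B -> A) -> (A=3 B=1)
Step 5: empty(B) -> (A=3 B=0)
Step 6: pour(A -> B) -> (A=0 B=3)
Step 7: fill(A) -> (A=3 B=3)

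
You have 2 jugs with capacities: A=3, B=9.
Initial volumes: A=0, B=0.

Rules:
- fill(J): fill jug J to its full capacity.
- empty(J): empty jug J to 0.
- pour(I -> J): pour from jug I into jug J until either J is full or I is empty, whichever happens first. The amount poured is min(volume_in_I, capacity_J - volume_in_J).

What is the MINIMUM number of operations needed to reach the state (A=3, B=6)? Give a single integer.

Answer: 2

Derivation:
BFS from (A=0, B=0). One shortest path:
  1. fill(B) -> (A=0 B=9)
  2. pour(B -> A) -> (A=3 B=6)
Reached target in 2 moves.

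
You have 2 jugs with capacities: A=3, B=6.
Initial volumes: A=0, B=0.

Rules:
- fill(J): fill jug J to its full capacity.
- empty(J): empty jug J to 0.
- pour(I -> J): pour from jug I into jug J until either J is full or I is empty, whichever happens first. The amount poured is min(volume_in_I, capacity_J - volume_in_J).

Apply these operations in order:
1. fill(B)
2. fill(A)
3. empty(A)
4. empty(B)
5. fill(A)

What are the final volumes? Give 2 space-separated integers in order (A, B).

Answer: 3 0

Derivation:
Step 1: fill(B) -> (A=0 B=6)
Step 2: fill(A) -> (A=3 B=6)
Step 3: empty(A) -> (A=0 B=6)
Step 4: empty(B) -> (A=0 B=0)
Step 5: fill(A) -> (A=3 B=0)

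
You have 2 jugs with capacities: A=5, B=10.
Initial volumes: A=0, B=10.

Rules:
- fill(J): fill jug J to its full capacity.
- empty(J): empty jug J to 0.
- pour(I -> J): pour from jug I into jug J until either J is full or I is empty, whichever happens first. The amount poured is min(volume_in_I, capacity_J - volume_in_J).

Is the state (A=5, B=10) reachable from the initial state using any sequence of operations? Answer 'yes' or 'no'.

BFS from (A=0, B=10):
  1. fill(A) -> (A=5 B=10)
Target reached → yes.

Answer: yes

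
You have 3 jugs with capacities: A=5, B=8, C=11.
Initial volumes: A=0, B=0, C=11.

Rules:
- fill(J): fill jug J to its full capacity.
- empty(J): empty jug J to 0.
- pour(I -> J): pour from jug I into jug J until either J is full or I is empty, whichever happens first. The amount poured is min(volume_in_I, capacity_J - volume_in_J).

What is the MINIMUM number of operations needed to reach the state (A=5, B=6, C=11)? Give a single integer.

BFS from (A=0, B=0, C=11). One shortest path:
  1. pour(C -> A) -> (A=5 B=0 C=6)
  2. pour(C -> B) -> (A=5 B=6 C=0)
  3. fill(C) -> (A=5 B=6 C=11)
Reached target in 3 moves.

Answer: 3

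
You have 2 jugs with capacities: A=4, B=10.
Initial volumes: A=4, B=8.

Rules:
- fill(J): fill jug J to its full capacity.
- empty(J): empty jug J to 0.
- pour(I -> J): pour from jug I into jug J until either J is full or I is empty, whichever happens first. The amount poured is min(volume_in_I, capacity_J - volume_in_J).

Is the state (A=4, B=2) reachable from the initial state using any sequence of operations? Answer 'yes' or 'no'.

BFS from (A=4, B=8):
  1. pour(A -> B) -> (A=2 B=10)
  2. empty(B) -> (A=2 B=0)
  3. pour(A -> B) -> (A=0 B=2)
  4. fill(A) -> (A=4 B=2)
Target reached → yes.

Answer: yes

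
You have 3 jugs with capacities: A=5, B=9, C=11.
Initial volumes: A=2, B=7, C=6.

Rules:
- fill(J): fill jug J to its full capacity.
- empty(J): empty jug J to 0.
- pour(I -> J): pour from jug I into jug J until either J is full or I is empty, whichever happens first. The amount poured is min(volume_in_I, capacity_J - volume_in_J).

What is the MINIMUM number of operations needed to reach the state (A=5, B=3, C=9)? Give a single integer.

BFS from (A=2, B=7, C=6). One shortest path:
  1. fill(A) -> (A=5 B=7 C=6)
  2. empty(C) -> (A=5 B=7 C=0)
  3. pour(A -> B) -> (A=3 B=9 C=0)
  4. pour(B -> C) -> (A=3 B=0 C=9)
  5. pour(A -> B) -> (A=0 B=3 C=9)
  6. fill(A) -> (A=5 B=3 C=9)
Reached target in 6 moves.

Answer: 6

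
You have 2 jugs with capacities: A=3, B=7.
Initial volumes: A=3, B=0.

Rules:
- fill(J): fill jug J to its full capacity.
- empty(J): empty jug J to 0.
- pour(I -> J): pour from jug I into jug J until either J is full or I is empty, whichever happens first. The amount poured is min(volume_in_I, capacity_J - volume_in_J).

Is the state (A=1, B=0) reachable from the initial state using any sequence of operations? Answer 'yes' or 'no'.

BFS from (A=3, B=0):
  1. empty(A) -> (A=0 B=0)
  2. fill(B) -> (A=0 B=7)
  3. pour(B -> A) -> (A=3 B=4)
  4. empty(A) -> (A=0 B=4)
  5. pour(B -> A) -> (A=3 B=1)
  6. empty(A) -> (A=0 B=1)
  7. pour(B -> A) -> (A=1 B=0)
Target reached → yes.

Answer: yes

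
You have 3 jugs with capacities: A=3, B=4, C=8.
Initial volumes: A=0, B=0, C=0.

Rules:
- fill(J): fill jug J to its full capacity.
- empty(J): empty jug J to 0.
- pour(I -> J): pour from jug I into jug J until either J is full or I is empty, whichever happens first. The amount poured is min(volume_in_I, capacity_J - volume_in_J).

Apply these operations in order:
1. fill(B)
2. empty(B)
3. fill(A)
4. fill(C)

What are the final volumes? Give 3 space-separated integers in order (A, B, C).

Step 1: fill(B) -> (A=0 B=4 C=0)
Step 2: empty(B) -> (A=0 B=0 C=0)
Step 3: fill(A) -> (A=3 B=0 C=0)
Step 4: fill(C) -> (A=3 B=0 C=8)

Answer: 3 0 8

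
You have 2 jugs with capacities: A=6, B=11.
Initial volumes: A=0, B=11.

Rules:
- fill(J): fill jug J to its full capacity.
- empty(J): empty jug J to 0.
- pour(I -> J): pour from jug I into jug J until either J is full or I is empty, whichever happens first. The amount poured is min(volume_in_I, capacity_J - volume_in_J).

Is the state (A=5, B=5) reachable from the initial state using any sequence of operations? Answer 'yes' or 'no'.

BFS explored all 34 reachable states.
Reachable set includes: (0,0), (0,1), (0,2), (0,3), (0,4), (0,5), (0,6), (0,7), (0,8), (0,9), (0,10), (0,11) ...
Target (A=5, B=5) not in reachable set → no.

Answer: no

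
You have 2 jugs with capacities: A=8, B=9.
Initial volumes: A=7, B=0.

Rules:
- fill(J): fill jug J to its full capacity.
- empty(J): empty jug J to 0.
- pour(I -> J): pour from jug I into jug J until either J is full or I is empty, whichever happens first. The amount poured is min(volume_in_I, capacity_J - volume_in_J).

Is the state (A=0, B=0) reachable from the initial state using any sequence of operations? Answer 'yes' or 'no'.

Answer: yes

Derivation:
BFS from (A=7, B=0):
  1. empty(A) -> (A=0 B=0)
Target reached → yes.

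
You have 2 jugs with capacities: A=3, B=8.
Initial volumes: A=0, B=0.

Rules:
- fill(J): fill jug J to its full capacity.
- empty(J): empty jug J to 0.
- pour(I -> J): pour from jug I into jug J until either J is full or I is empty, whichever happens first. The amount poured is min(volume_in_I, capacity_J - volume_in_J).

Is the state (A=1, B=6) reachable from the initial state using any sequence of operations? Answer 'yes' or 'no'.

BFS explored all 22 reachable states.
Reachable set includes: (0,0), (0,1), (0,2), (0,3), (0,4), (0,5), (0,6), (0,7), (0,8), (1,0), (1,8), (2,0) ...
Target (A=1, B=6) not in reachable set → no.

Answer: no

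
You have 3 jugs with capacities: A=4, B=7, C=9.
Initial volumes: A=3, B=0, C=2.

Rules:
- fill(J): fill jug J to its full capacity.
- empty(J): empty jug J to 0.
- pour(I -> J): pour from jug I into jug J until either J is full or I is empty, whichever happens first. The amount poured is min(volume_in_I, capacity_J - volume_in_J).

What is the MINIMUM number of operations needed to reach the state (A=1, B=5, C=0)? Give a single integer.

Answer: 7

Derivation:
BFS from (A=3, B=0, C=2). One shortest path:
  1. fill(A) -> (A=4 B=0 C=2)
  2. fill(C) -> (A=4 B=0 C=9)
  3. pour(A -> B) -> (A=0 B=4 C=9)
  4. pour(C -> A) -> (A=4 B=4 C=5)
  5. pour(A -> B) -> (A=1 B=7 C=5)
  6. empty(B) -> (A=1 B=0 C=5)
  7. pour(C -> B) -> (A=1 B=5 C=0)
Reached target in 7 moves.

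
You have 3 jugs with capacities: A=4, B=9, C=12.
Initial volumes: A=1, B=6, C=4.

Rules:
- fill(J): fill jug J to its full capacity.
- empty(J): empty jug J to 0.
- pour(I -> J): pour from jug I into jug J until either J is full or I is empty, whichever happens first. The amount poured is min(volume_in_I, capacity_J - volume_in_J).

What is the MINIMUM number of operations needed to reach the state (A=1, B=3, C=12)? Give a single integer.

Answer: 4

Derivation:
BFS from (A=1, B=6, C=4). One shortest path:
  1. empty(C) -> (A=1 B=6 C=0)
  2. pour(B -> C) -> (A=1 B=0 C=6)
  3. fill(B) -> (A=1 B=9 C=6)
  4. pour(B -> C) -> (A=1 B=3 C=12)
Reached target in 4 moves.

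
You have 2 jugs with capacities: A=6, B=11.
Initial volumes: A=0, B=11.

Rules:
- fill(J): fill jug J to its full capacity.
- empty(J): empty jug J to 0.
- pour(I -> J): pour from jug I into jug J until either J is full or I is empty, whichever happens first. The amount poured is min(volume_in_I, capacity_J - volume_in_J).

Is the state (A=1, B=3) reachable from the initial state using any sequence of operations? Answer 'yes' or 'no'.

Answer: no

Derivation:
BFS explored all 34 reachable states.
Reachable set includes: (0,0), (0,1), (0,2), (0,3), (0,4), (0,5), (0,6), (0,7), (0,8), (0,9), (0,10), (0,11) ...
Target (A=1, B=3) not in reachable set → no.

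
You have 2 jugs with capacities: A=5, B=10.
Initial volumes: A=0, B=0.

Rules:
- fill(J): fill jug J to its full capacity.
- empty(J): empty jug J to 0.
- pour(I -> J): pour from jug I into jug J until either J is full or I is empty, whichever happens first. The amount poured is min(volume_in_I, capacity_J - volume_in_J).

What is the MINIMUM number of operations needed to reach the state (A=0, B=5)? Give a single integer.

BFS from (A=0, B=0). One shortest path:
  1. fill(A) -> (A=5 B=0)
  2. pour(A -> B) -> (A=0 B=5)
Reached target in 2 moves.

Answer: 2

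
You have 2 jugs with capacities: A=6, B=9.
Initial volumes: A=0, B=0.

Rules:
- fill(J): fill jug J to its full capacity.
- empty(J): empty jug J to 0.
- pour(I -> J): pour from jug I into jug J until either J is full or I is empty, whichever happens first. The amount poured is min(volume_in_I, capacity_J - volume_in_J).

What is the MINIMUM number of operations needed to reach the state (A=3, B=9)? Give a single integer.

BFS from (A=0, B=0). One shortest path:
  1. fill(A) -> (A=6 B=0)
  2. pour(A -> B) -> (A=0 B=6)
  3. fill(A) -> (A=6 B=6)
  4. pour(A -> B) -> (A=3 B=9)
Reached target in 4 moves.

Answer: 4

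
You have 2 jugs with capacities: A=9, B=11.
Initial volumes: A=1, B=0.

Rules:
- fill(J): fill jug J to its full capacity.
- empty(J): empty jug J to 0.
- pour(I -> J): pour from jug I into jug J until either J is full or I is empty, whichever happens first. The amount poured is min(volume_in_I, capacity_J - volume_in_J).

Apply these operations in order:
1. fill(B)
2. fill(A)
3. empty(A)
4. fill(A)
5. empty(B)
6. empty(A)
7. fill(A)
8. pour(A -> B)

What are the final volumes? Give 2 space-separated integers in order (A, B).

Answer: 0 9

Derivation:
Step 1: fill(B) -> (A=1 B=11)
Step 2: fill(A) -> (A=9 B=11)
Step 3: empty(A) -> (A=0 B=11)
Step 4: fill(A) -> (A=9 B=11)
Step 5: empty(B) -> (A=9 B=0)
Step 6: empty(A) -> (A=0 B=0)
Step 7: fill(A) -> (A=9 B=0)
Step 8: pour(A -> B) -> (A=0 B=9)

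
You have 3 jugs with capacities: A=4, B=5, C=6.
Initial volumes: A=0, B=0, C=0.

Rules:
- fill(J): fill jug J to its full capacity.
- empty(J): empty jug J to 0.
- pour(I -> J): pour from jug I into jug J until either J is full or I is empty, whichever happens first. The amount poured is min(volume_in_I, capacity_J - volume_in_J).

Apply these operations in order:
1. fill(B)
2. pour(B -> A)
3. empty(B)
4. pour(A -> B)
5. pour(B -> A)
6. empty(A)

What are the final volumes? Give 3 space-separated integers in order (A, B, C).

Step 1: fill(B) -> (A=0 B=5 C=0)
Step 2: pour(B -> A) -> (A=4 B=1 C=0)
Step 3: empty(B) -> (A=4 B=0 C=0)
Step 4: pour(A -> B) -> (A=0 B=4 C=0)
Step 5: pour(B -> A) -> (A=4 B=0 C=0)
Step 6: empty(A) -> (A=0 B=0 C=0)

Answer: 0 0 0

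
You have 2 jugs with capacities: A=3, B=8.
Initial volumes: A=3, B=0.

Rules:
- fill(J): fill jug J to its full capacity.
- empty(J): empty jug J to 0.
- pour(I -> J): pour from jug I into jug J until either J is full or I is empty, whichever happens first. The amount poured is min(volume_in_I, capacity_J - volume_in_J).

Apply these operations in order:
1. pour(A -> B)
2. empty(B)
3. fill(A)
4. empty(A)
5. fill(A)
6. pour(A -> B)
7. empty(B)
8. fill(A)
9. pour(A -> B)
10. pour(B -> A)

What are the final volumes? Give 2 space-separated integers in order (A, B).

Step 1: pour(A -> B) -> (A=0 B=3)
Step 2: empty(B) -> (A=0 B=0)
Step 3: fill(A) -> (A=3 B=0)
Step 4: empty(A) -> (A=0 B=0)
Step 5: fill(A) -> (A=3 B=0)
Step 6: pour(A -> B) -> (A=0 B=3)
Step 7: empty(B) -> (A=0 B=0)
Step 8: fill(A) -> (A=3 B=0)
Step 9: pour(A -> B) -> (A=0 B=3)
Step 10: pour(B -> A) -> (A=3 B=0)

Answer: 3 0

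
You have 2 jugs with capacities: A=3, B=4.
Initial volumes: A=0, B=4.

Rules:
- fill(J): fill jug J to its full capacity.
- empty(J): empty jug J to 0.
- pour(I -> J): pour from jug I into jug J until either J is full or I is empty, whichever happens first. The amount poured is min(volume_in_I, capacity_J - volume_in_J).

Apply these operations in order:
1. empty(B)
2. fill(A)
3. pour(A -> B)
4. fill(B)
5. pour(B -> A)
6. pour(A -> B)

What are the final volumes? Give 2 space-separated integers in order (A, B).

Answer: 0 4

Derivation:
Step 1: empty(B) -> (A=0 B=0)
Step 2: fill(A) -> (A=3 B=0)
Step 3: pour(A -> B) -> (A=0 B=3)
Step 4: fill(B) -> (A=0 B=4)
Step 5: pour(B -> A) -> (A=3 B=1)
Step 6: pour(A -> B) -> (A=0 B=4)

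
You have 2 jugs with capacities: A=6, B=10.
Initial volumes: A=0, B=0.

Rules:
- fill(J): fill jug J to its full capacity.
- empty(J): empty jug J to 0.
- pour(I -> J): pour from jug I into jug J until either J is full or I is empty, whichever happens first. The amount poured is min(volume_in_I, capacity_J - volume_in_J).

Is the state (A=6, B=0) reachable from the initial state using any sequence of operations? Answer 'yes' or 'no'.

BFS from (A=0, B=0):
  1. fill(A) -> (A=6 B=0)
Target reached → yes.

Answer: yes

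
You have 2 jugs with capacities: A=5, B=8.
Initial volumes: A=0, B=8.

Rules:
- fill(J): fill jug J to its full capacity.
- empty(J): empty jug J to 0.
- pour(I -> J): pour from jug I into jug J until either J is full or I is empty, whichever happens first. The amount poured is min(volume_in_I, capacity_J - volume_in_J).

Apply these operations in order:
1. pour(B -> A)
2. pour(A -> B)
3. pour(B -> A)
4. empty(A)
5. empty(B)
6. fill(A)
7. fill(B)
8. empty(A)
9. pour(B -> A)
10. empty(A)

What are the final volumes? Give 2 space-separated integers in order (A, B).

Step 1: pour(B -> A) -> (A=5 B=3)
Step 2: pour(A -> B) -> (A=0 B=8)
Step 3: pour(B -> A) -> (A=5 B=3)
Step 4: empty(A) -> (A=0 B=3)
Step 5: empty(B) -> (A=0 B=0)
Step 6: fill(A) -> (A=5 B=0)
Step 7: fill(B) -> (A=5 B=8)
Step 8: empty(A) -> (A=0 B=8)
Step 9: pour(B -> A) -> (A=5 B=3)
Step 10: empty(A) -> (A=0 B=3)

Answer: 0 3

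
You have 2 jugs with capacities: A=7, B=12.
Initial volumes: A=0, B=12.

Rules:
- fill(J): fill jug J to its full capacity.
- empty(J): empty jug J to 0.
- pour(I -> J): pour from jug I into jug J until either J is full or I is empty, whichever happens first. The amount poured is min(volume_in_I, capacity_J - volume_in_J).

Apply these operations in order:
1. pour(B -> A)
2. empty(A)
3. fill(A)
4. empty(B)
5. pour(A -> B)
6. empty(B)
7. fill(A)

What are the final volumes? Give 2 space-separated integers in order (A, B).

Step 1: pour(B -> A) -> (A=7 B=5)
Step 2: empty(A) -> (A=0 B=5)
Step 3: fill(A) -> (A=7 B=5)
Step 4: empty(B) -> (A=7 B=0)
Step 5: pour(A -> B) -> (A=0 B=7)
Step 6: empty(B) -> (A=0 B=0)
Step 7: fill(A) -> (A=7 B=0)

Answer: 7 0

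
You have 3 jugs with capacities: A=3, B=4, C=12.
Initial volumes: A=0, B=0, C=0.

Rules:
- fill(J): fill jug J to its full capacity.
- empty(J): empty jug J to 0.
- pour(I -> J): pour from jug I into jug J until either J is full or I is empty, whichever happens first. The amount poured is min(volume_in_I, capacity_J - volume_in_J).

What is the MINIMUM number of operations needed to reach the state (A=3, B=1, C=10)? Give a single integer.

BFS from (A=0, B=0, C=0). One shortest path:
  1. fill(A) -> (A=3 B=0 C=0)
  2. fill(B) -> (A=3 B=4 C=0)
  3. pour(A -> C) -> (A=0 B=4 C=3)
  4. fill(A) -> (A=3 B=4 C=3)
  5. pour(A -> C) -> (A=0 B=4 C=6)
  6. pour(B -> C) -> (A=0 B=0 C=10)
  7. fill(B) -> (A=0 B=4 C=10)
  8. pour(B -> A) -> (A=3 B=1 C=10)
Reached target in 8 moves.

Answer: 8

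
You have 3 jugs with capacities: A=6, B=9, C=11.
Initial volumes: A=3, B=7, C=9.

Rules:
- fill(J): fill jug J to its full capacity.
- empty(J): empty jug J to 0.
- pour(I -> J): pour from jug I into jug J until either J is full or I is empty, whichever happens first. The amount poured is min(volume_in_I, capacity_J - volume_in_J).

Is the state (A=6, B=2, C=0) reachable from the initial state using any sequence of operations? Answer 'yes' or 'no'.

Answer: yes

Derivation:
BFS from (A=3, B=7, C=9):
  1. pour(A -> C) -> (A=1 B=7 C=11)
  2. empty(C) -> (A=1 B=7 C=0)
  3. pour(B -> A) -> (A=6 B=2 C=0)
Target reached → yes.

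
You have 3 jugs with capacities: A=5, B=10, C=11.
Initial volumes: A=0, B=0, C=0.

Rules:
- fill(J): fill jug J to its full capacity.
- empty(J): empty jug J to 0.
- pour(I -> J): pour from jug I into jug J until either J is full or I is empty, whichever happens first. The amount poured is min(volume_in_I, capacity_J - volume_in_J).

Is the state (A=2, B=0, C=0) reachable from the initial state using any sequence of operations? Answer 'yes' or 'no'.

Answer: yes

Derivation:
BFS from (A=0, B=0, C=0):
  1. fill(C) -> (A=0 B=0 C=11)
  2. pour(C -> B) -> (A=0 B=10 C=1)
  3. empty(B) -> (A=0 B=0 C=1)
  4. pour(C -> A) -> (A=1 B=0 C=0)
  5. fill(C) -> (A=1 B=0 C=11)
  6. pour(C -> B) -> (A=1 B=10 C=1)
  7. empty(B) -> (A=1 B=0 C=1)
  8. pour(C -> A) -> (A=2 B=0 C=0)
Target reached → yes.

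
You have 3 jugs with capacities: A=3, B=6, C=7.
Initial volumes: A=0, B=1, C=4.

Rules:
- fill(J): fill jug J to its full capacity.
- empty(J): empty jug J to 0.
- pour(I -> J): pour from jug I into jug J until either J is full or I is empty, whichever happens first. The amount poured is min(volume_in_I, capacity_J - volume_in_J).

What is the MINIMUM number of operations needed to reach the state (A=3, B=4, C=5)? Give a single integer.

BFS from (A=0, B=1, C=4). One shortest path:
  1. pour(B -> A) -> (A=1 B=0 C=4)
  2. pour(C -> B) -> (A=1 B=4 C=0)
  3. fill(C) -> (A=1 B=4 C=7)
  4. pour(C -> A) -> (A=3 B=4 C=5)
Reached target in 4 moves.

Answer: 4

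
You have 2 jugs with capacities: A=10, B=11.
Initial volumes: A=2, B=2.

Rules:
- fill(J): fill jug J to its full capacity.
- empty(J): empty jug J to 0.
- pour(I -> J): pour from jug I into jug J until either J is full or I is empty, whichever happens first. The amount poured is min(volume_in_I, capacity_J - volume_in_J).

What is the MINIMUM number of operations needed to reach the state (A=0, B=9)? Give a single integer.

Answer: 7

Derivation:
BFS from (A=2, B=2). One shortest path:
  1. fill(A) -> (A=10 B=2)
  2. empty(B) -> (A=10 B=0)
  3. pour(A -> B) -> (A=0 B=10)
  4. fill(A) -> (A=10 B=10)
  5. pour(A -> B) -> (A=9 B=11)
  6. empty(B) -> (A=9 B=0)
  7. pour(A -> B) -> (A=0 B=9)
Reached target in 7 moves.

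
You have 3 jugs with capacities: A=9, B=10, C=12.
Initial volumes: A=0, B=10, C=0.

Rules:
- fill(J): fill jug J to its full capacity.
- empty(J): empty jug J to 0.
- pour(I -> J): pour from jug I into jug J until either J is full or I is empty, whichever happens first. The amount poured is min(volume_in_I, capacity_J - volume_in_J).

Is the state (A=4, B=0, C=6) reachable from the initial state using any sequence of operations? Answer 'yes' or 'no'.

BFS from (A=0, B=10, C=0):
  1. fill(C) -> (A=0 B=10 C=12)
  2. pour(B -> A) -> (A=9 B=1 C=12)
  3. empty(A) -> (A=0 B=1 C=12)
  4. pour(C -> A) -> (A=9 B=1 C=3)
  5. pour(C -> B) -> (A=9 B=4 C=0)
  6. pour(A -> C) -> (A=0 B=4 C=9)
  7. fill(A) -> (A=9 B=4 C=9)
  8. pour(A -> C) -> (A=6 B=4 C=12)
  9. empty(C) -> (A=6 B=4 C=0)
  10. pour(A -> C) -> (A=0 B=4 C=6)
  11. pour(B -> A) -> (A=4 B=0 C=6)
Target reached → yes.

Answer: yes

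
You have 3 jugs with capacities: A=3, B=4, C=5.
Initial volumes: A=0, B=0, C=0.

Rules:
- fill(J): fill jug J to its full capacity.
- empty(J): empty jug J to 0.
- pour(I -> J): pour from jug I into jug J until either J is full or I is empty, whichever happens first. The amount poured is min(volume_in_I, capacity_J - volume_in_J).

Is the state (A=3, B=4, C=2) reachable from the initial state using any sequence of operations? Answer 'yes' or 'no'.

BFS from (A=0, B=0, C=0):
  1. fill(B) -> (A=0 B=4 C=0)
  2. fill(C) -> (A=0 B=4 C=5)
  3. pour(C -> A) -> (A=3 B=4 C=2)
Target reached → yes.

Answer: yes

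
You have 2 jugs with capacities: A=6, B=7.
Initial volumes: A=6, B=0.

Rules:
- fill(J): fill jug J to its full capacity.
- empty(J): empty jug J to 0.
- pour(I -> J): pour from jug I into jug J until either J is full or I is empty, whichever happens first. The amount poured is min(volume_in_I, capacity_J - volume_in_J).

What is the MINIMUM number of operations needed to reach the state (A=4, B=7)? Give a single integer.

BFS from (A=6, B=0). One shortest path:
  1. pour(A -> B) -> (A=0 B=6)
  2. fill(A) -> (A=6 B=6)
  3. pour(A -> B) -> (A=5 B=7)
  4. empty(B) -> (A=5 B=0)
  5. pour(A -> B) -> (A=0 B=5)
  6. fill(A) -> (A=6 B=5)
  7. pour(A -> B) -> (A=4 B=7)
Reached target in 7 moves.

Answer: 7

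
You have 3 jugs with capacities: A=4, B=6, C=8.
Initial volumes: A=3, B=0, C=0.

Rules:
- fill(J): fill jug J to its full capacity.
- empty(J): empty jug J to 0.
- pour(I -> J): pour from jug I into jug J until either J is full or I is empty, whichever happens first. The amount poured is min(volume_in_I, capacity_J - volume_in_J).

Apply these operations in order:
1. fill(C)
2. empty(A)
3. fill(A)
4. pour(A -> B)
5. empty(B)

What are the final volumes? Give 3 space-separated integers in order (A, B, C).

Answer: 0 0 8

Derivation:
Step 1: fill(C) -> (A=3 B=0 C=8)
Step 2: empty(A) -> (A=0 B=0 C=8)
Step 3: fill(A) -> (A=4 B=0 C=8)
Step 4: pour(A -> B) -> (A=0 B=4 C=8)
Step 5: empty(B) -> (A=0 B=0 C=8)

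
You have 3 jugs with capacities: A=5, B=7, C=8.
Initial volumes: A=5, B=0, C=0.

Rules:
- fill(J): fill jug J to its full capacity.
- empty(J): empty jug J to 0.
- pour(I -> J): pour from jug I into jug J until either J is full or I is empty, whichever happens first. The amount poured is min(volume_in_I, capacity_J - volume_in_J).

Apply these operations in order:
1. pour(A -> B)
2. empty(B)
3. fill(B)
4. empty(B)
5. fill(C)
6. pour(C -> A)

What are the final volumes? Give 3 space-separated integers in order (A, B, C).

Step 1: pour(A -> B) -> (A=0 B=5 C=0)
Step 2: empty(B) -> (A=0 B=0 C=0)
Step 3: fill(B) -> (A=0 B=7 C=0)
Step 4: empty(B) -> (A=0 B=0 C=0)
Step 5: fill(C) -> (A=0 B=0 C=8)
Step 6: pour(C -> A) -> (A=5 B=0 C=3)

Answer: 5 0 3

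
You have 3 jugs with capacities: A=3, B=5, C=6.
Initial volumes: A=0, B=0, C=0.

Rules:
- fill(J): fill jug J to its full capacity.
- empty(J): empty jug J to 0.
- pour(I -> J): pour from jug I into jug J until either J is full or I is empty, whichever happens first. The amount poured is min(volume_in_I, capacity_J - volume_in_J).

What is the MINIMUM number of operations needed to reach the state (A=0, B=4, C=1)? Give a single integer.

Answer: 7

Derivation:
BFS from (A=0, B=0, C=0). One shortest path:
  1. fill(A) -> (A=3 B=0 C=0)
  2. fill(B) -> (A=3 B=5 C=0)
  3. pour(B -> C) -> (A=3 B=0 C=5)
  4. pour(A -> C) -> (A=2 B=0 C=6)
  5. pour(C -> B) -> (A=2 B=5 C=1)
  6. pour(B -> A) -> (A=3 B=4 C=1)
  7. empty(A) -> (A=0 B=4 C=1)
Reached target in 7 moves.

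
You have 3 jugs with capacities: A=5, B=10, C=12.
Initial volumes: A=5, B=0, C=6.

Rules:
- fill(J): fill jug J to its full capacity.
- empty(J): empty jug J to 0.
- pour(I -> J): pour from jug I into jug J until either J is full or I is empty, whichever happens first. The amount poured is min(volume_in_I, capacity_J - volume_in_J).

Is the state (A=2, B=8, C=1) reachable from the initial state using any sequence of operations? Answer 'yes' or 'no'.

Answer: no

Derivation:
BFS explored all 462 reachable states.
Reachable set includes: (0,0,0), (0,0,1), (0,0,2), (0,0,3), (0,0,4), (0,0,5), (0,0,6), (0,0,7), (0,0,8), (0,0,9), (0,0,10), (0,0,11) ...
Target (A=2, B=8, C=1) not in reachable set → no.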